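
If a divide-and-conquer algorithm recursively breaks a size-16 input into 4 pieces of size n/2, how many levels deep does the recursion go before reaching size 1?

For divide and conquer with division factor 2:

Problem sizes at each level:
Level 0: 16
Level 1: 8
Level 2: 4
Level 3: 2
Level 4: 1

The root is level 0 and the size-1 base case is level 4 (the tree spans levels 0 through 4, i.e. 5 levels counting the root), so the depth is the number of divisions: log_2(16) = 4

The recursion tree depth is log_2(16) = 4. At each level, the problem size is divided by 2, so it takes 4 divisions to reduce to a base case of size 1. The algorithm makes 4 recursive calls at each level.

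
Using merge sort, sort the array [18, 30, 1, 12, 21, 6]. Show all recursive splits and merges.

Merge sort trace:

Split: [18, 30, 1, 12, 21, 6] -> [18, 30, 1] and [12, 21, 6]
  Split: [18, 30, 1] -> [18] and [30, 1]
    Split: [30, 1] -> [30] and [1]
    Merge: [30] + [1] -> [1, 30]
  Merge: [18] + [1, 30] -> [1, 18, 30]
  Split: [12, 21, 6] -> [12] and [21, 6]
    Split: [21, 6] -> [21] and [6]
    Merge: [21] + [6] -> [6, 21]
  Merge: [12] + [6, 21] -> [6, 12, 21]
Merge: [1, 18, 30] + [6, 12, 21] -> [1, 6, 12, 18, 21, 30]

Final sorted array: [1, 6, 12, 18, 21, 30]

The merge sort proceeds by recursively splitting the array and merging sorted halves.
After all merges, the sorted array is [1, 6, 12, 18, 21, 30].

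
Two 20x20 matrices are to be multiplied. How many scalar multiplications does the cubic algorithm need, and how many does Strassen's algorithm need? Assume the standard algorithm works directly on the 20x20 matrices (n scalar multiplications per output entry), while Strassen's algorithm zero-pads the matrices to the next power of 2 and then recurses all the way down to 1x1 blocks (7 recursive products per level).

Matrix multiplication for 20x20 matrices:

Strassen's algorithm requires power-of-2 dimensions. Pad 20x20 to 32x32 (next power of 2).

Standard algorithm: 20^3 = 8000 multiplications
Strassen's algorithm: 7^(log2(32)) = 7^5 = 16807 multiplications
Difference: 8000 - 16807 = -8807 (Strassen uses MORE here due to padding overhead — for small or just-over-power-of-2 n, padding can outweigh the per-level savings)

Standard: 8000 multiplications (20^3). Strassen: 16807 multiplications (7^5, after padding to 32x32). Strassen reduces 8 recursive multiplications to 7 at each level.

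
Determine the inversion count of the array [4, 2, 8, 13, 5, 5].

Finding inversions in [4, 2, 8, 13, 5, 5]:

(0, 1): arr[0]=4 > arr[1]=2
(2, 4): arr[2]=8 > arr[4]=5
(2, 5): arr[2]=8 > arr[5]=5
(3, 4): arr[3]=13 > arr[4]=5
(3, 5): arr[3]=13 > arr[5]=5

Total inversions: 5

The array has 5 inversion(s): (0,1), (2,4), (2,5), (3,4), (3,5). Each pair (i,j) satisfies i < j and arr[i] > arr[j].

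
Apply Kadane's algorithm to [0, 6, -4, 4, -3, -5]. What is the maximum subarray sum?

Using Kadane's algorithm on [0, 6, -4, 4, -3, -5]:

Scanning through the array:
Position 1 (value 6): max_ending_here = 6, max_so_far = 6
Position 2 (value -4): max_ending_here = 2, max_so_far = 6
Position 3 (value 4): max_ending_here = 6, max_so_far = 6
Position 4 (value -3): max_ending_here = 3, max_so_far = 6
Position 5 (value -5): max_ending_here = -2, max_so_far = 6

Maximum subarray: [0, 6]
Maximum sum: 6

The maximum subarray is [0, 6] with sum 6. This subarray runs from index 0 to index 1.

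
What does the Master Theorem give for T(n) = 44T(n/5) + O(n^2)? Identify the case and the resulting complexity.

Master Theorem for T(n) = 44T(n/5) + O(n^2):

a = 44, b = 5, c = 2
log_b(a) = log_5(44) = 2.3512

Case 1: c = 2 < log_5(44) = 2.3512
T(n) = O(n^(log_5 44))

For T(n) = 44T(n/5) + O(n^2): log_5(44) = 2.3512. This is Case 1 of the Master Theorem (c < log_b(a), work dominated by leaves), giving O(n^(log_5 44)).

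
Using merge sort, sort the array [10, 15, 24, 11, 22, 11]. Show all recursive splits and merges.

Merge sort trace:

Split: [10, 15, 24, 11, 22, 11] -> [10, 15, 24] and [11, 22, 11]
  Split: [10, 15, 24] -> [10] and [15, 24]
    Split: [15, 24] -> [15] and [24]
    Merge: [15] + [24] -> [15, 24]
  Merge: [10] + [15, 24] -> [10, 15, 24]
  Split: [11, 22, 11] -> [11] and [22, 11]
    Split: [22, 11] -> [22] and [11]
    Merge: [22] + [11] -> [11, 22]
  Merge: [11] + [11, 22] -> [11, 11, 22]
Merge: [10, 15, 24] + [11, 11, 22] -> [10, 11, 11, 15, 22, 24]

Final sorted array: [10, 11, 11, 15, 22, 24]

The merge sort proceeds by recursively splitting the array and merging sorted halves.
After all merges, the sorted array is [10, 11, 11, 15, 22, 24].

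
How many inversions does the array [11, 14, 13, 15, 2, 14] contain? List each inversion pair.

Finding inversions in [11, 14, 13, 15, 2, 14]:

(0, 4): arr[0]=11 > arr[4]=2
(1, 2): arr[1]=14 > arr[2]=13
(1, 4): arr[1]=14 > arr[4]=2
(2, 4): arr[2]=13 > arr[4]=2
(3, 4): arr[3]=15 > arr[4]=2
(3, 5): arr[3]=15 > arr[5]=14

Total inversions: 6

The array has 6 inversion(s): (0,4), (1,2), (1,4), (2,4), (3,4), (3,5). Each pair (i,j) satisfies i < j and arr[i] > arr[j].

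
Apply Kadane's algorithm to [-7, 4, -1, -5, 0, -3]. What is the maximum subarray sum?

Using Kadane's algorithm on [-7, 4, -1, -5, 0, -3]:

Scanning through the array:
Position 1 (value 4): max_ending_here = 4, max_so_far = 4
Position 2 (value -1): max_ending_here = 3, max_so_far = 4
Position 3 (value -5): max_ending_here = -2, max_so_far = 4
Position 4 (value 0): max_ending_here = 0, max_so_far = 4
Position 5 (value -3): max_ending_here = -3, max_so_far = 4

Maximum subarray: [4]
Maximum sum: 4

The maximum subarray is [4] with sum 4. This subarray runs from index 1 to index 1.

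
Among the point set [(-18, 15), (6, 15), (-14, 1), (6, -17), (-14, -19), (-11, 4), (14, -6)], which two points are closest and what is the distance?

Computing all pairwise distances among 7 points:

d((-18, 15), (6, 15)) = 24.0
d((-18, 15), (-14, 1)) = 14.5602
d((-18, 15), (6, -17)) = 40.0
d((-18, 15), (-14, -19)) = 34.2345
d((-18, 15), (-11, 4)) = 13.0384
d((-18, 15), (14, -6)) = 38.2753
d((6, 15), (-14, 1)) = 24.4131
d((6, 15), (6, -17)) = 32.0
d((6, 15), (-14, -19)) = 39.4462
d((6, 15), (-11, 4)) = 20.2485
d((6, 15), (14, -6)) = 22.4722
d((-14, 1), (6, -17)) = 26.9072
d((-14, 1), (-14, -19)) = 20.0
d((-14, 1), (-11, 4)) = 4.2426 <-- minimum
d((-14, 1), (14, -6)) = 28.8617
d((6, -17), (-14, -19)) = 20.0998
d((6, -17), (-11, 4)) = 27.0185
d((6, -17), (14, -6)) = 13.6015
d((-14, -19), (-11, 4)) = 23.1948
d((-14, -19), (14, -6)) = 30.8707
d((-11, 4), (14, -6)) = 26.9258

Closest pair: (-14, 1) and (-11, 4) with distance 4.2426

The closest pair is (-14, 1) and (-11, 4) with Euclidean distance 4.2426. For 7 points, brute-force pairwise comparison is shown above. For large n, the divide-and-conquer algorithm (sort by x, recurse on halves, check the dividing strip) achieves O(n log n).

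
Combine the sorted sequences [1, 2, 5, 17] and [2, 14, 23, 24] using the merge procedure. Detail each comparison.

Merging process:

Compare 1 vs 2: take 1 from left. Merged: [1]
Compare 2 vs 2: take 2 from left. Merged: [1, 2]
Compare 5 vs 2: take 2 from right. Merged: [1, 2, 2]
Compare 5 vs 14: take 5 from left. Merged: [1, 2, 2, 5]
Compare 17 vs 14: take 14 from right. Merged: [1, 2, 2, 5, 14]
Compare 17 vs 23: take 17 from left. Merged: [1, 2, 2, 5, 14, 17]
Append remaining from right: [23, 24]. Merged: [1, 2, 2, 5, 14, 17, 23, 24]

Final merged array: [1, 2, 2, 5, 14, 17, 23, 24]
Total comparisons: 6

The merged array is [1, 2, 2, 5, 14, 17, 23, 24], requiring 6 comparisons. The merge step runs in O(n) time where n is the total number of elements.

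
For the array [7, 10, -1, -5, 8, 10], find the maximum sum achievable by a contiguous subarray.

Using Kadane's algorithm on [7, 10, -1, -5, 8, 10]:

Scanning through the array:
Position 1 (value 10): max_ending_here = 17, max_so_far = 17
Position 2 (value -1): max_ending_here = 16, max_so_far = 17
Position 3 (value -5): max_ending_here = 11, max_so_far = 17
Position 4 (value 8): max_ending_here = 19, max_so_far = 19
Position 5 (value 10): max_ending_here = 29, max_so_far = 29

Maximum subarray: [7, 10, -1, -5, 8, 10]
Maximum sum: 29

The maximum subarray is [7, 10, -1, -5, 8, 10] with sum 29. This subarray runs from index 0 to index 5.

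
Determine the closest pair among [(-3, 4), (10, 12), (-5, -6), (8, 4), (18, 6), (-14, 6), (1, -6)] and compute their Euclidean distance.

Computing all pairwise distances among 7 points:

d((-3, 4), (10, 12)) = 15.2643
d((-3, 4), (-5, -6)) = 10.198
d((-3, 4), (8, 4)) = 11.0
d((-3, 4), (18, 6)) = 21.095
d((-3, 4), (-14, 6)) = 11.1803
d((-3, 4), (1, -6)) = 10.7703
d((10, 12), (-5, -6)) = 23.4307
d((10, 12), (8, 4)) = 8.2462
d((10, 12), (18, 6)) = 10.0
d((10, 12), (-14, 6)) = 24.7386
d((10, 12), (1, -6)) = 20.1246
d((-5, -6), (8, 4)) = 16.4012
d((-5, -6), (18, 6)) = 25.9422
d((-5, -6), (-14, 6)) = 15.0
d((-5, -6), (1, -6)) = 6.0 <-- minimum
d((8, 4), (18, 6)) = 10.198
d((8, 4), (-14, 6)) = 22.0907
d((8, 4), (1, -6)) = 12.2066
d((18, 6), (-14, 6)) = 32.0
d((18, 6), (1, -6)) = 20.8087
d((-14, 6), (1, -6)) = 19.2094

Closest pair: (-5, -6) and (1, -6) with distance 6.0

The closest pair is (-5, -6) and (1, -6) with Euclidean distance 6.0. For 7 points, brute-force pairwise comparison is shown above. For large n, the divide-and-conquer algorithm (sort by x, recurse on halves, check the dividing strip) achieves O(n log n).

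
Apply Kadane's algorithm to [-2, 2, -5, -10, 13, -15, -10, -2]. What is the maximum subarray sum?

Using Kadane's algorithm on [-2, 2, -5, -10, 13, -15, -10, -2]:

Scanning through the array:
Position 1 (value 2): max_ending_here = 2, max_so_far = 2
Position 2 (value -5): max_ending_here = -3, max_so_far = 2
Position 3 (value -10): max_ending_here = -10, max_so_far = 2
Position 4 (value 13): max_ending_here = 13, max_so_far = 13
Position 5 (value -15): max_ending_here = -2, max_so_far = 13
Position 6 (value -10): max_ending_here = -10, max_so_far = 13
Position 7 (value -2): max_ending_here = -2, max_so_far = 13

Maximum subarray: [13]
Maximum sum: 13

The maximum subarray is [13] with sum 13. This subarray runs from index 4 to index 4.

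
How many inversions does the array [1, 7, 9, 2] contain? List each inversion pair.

Finding inversions in [1, 7, 9, 2]:

(1, 3): arr[1]=7 > arr[3]=2
(2, 3): arr[2]=9 > arr[3]=2

Total inversions: 2

The array has 2 inversion(s): (1,3), (2,3). Each pair (i,j) satisfies i < j and arr[i] > arr[j].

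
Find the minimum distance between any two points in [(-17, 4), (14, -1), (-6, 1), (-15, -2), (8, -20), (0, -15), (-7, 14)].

Computing all pairwise distances among 7 points:

d((-17, 4), (14, -1)) = 31.4006
d((-17, 4), (-6, 1)) = 11.4018
d((-17, 4), (-15, -2)) = 6.3246 <-- minimum
d((-17, 4), (8, -20)) = 34.6554
d((-17, 4), (0, -15)) = 25.4951
d((-17, 4), (-7, 14)) = 14.1421
d((14, -1), (-6, 1)) = 20.0998
d((14, -1), (-15, -2)) = 29.0172
d((14, -1), (8, -20)) = 19.9249
d((14, -1), (0, -15)) = 19.799
d((14, -1), (-7, 14)) = 25.807
d((-6, 1), (-15, -2)) = 9.4868
d((-6, 1), (8, -20)) = 25.2389
d((-6, 1), (0, -15)) = 17.088
d((-6, 1), (-7, 14)) = 13.0384
d((-15, -2), (8, -20)) = 29.2062
d((-15, -2), (0, -15)) = 19.8494
d((-15, -2), (-7, 14)) = 17.8885
d((8, -20), (0, -15)) = 9.434
d((8, -20), (-7, 14)) = 37.1618
d((0, -15), (-7, 14)) = 29.8329

Closest pair: (-17, 4) and (-15, -2) with distance 6.3246

The closest pair is (-17, 4) and (-15, -2) with Euclidean distance 6.3246. For 7 points, brute-force pairwise comparison is shown above. For large n, the divide-and-conquer algorithm (sort by x, recurse on halves, check the dividing strip) achieves O(n log n).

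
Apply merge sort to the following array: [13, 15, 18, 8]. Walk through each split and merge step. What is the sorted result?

Merge sort trace:

Split: [13, 15, 18, 8] -> [13, 15] and [18, 8]
  Split: [13, 15] -> [13] and [15]
  Merge: [13] + [15] -> [13, 15]
  Split: [18, 8] -> [18] and [8]
  Merge: [18] + [8] -> [8, 18]
Merge: [13, 15] + [8, 18] -> [8, 13, 15, 18]

Final sorted array: [8, 13, 15, 18]

The merge sort proceeds by recursively splitting the array and merging sorted halves.
After all merges, the sorted array is [8, 13, 15, 18].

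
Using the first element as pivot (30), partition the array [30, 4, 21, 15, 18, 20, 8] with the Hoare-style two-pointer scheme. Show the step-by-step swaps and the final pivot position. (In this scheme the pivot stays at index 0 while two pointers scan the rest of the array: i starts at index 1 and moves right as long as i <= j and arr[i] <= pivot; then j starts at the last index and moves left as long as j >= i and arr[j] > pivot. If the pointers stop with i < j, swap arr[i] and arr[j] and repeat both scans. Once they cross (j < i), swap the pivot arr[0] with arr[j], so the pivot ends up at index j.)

Hoare-style two-pointer partition with pivot = 30:

Initial array: [30, 4, 21, 15, 18, 20, 8]

Pointers start at i = 1, j = 6.
i ends at 7, j ends at 6: the pointers have crossed (j < i), so scanning stops.

Swap pivot arr[0] with arr[6] to place pivot at position 6: [8, 4, 21, 15, 18, 20, 30]
Pivot position: 6

After partitioning with pivot 30, the array becomes [8, 4, 21, 15, 18, 20, 30]. The pivot is placed at index 6. All elements to the left of the pivot are <= 30, and all elements to the right are > 30.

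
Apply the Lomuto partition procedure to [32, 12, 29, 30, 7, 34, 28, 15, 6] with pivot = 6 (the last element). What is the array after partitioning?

Lomuto partition with pivot = 6:

Initial array: [32, 12, 29, 30, 7, 34, 28, 15, 6]

arr[0]=32 > 6: no swap
arr[1]=12 > 6: no swap
arr[2]=29 > 6: no swap
arr[3]=30 > 6: no swap
arr[4]=7 > 6: no swap
arr[5]=34 > 6: no swap
arr[6]=28 > 6: no swap
arr[7]=15 > 6: no swap

Place pivot at position 0: [6, 12, 29, 30, 7, 34, 28, 15, 32]
Pivot position: 0

After partitioning with pivot 6, the array becomes [6, 12, 29, 30, 7, 34, 28, 15, 32]. The pivot is placed at index 0. All elements to the left of the pivot are <= 6, and all elements to the right are > 6.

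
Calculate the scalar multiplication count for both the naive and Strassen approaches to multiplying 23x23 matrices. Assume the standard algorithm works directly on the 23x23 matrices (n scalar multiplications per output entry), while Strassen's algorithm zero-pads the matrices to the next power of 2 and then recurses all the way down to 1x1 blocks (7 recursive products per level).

Matrix multiplication for 23x23 matrices:

Strassen's algorithm requires power-of-2 dimensions. Pad 23x23 to 32x32 (next power of 2).

Standard algorithm: 23^3 = 12167 multiplications
Strassen's algorithm: 7^(log2(32)) = 7^5 = 16807 multiplications
Difference: 12167 - 16807 = -4640 (Strassen uses MORE here due to padding overhead — for small or just-over-power-of-2 n, padding can outweigh the per-level savings)

Standard: 12167 multiplications (23^3). Strassen: 16807 multiplications (7^5, after padding to 32x32). Strassen reduces 8 recursive multiplications to 7 at each level.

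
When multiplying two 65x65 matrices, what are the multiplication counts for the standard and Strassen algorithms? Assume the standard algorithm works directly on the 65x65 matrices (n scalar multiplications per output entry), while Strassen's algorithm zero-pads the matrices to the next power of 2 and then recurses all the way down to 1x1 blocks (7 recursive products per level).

Matrix multiplication for 65x65 matrices:

Strassen's algorithm requires power-of-2 dimensions. Pad 65x65 to 128x128 (next power of 2).

Standard algorithm: 65^3 = 274625 multiplications
Strassen's algorithm: 7^(log2(128)) = 7^7 = 823543 multiplications
Difference: 274625 - 823543 = -548918 (Strassen uses MORE here due to padding overhead — for small or just-over-power-of-2 n, padding can outweigh the per-level savings)

Standard: 274625 multiplications (65^3). Strassen: 823543 multiplications (7^7, after padding to 128x128). Strassen reduces 8 recursive multiplications to 7 at each level.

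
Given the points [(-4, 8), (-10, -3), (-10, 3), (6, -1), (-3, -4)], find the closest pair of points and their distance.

Computing all pairwise distances among 5 points:

d((-4, 8), (-10, -3)) = 12.53
d((-4, 8), (-10, 3)) = 7.8102
d((-4, 8), (6, -1)) = 13.4536
d((-4, 8), (-3, -4)) = 12.0416
d((-10, -3), (-10, 3)) = 6.0 <-- minimum
d((-10, -3), (6, -1)) = 16.1245
d((-10, -3), (-3, -4)) = 7.0711
d((-10, 3), (6, -1)) = 16.4924
d((-10, 3), (-3, -4)) = 9.8995
d((6, -1), (-3, -4)) = 9.4868

Closest pair: (-10, -3) and (-10, 3) with distance 6.0

The closest pair is (-10, -3) and (-10, 3) with Euclidean distance 6.0. For 5 points, brute-force pairwise comparison is shown above. For large n, the divide-and-conquer algorithm (sort by x, recurse on halves, check the dividing strip) achieves O(n log n).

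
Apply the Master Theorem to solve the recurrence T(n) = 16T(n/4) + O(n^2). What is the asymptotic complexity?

Master Theorem for T(n) = 16T(n/4) + O(n^2):

a = 16, b = 4, c = 2
log_b(a) = log_4(16) = 2.0000

Case 2: c = 2 = log_4(16) = 2.0000
T(n) = O(n^2 log n) = O(n^2 log n)

For T(n) = 16T(n/4) + O(n^2): log_4(16) = 2.0000. This is Case 2 of the Master Theorem (c = log_b(a), equal work at all levels), giving O(n^2 log n).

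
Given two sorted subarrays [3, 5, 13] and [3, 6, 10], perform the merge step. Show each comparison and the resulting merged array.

Merging process:

Compare 3 vs 3: take 3 from left. Merged: [3]
Compare 5 vs 3: take 3 from right. Merged: [3, 3]
Compare 5 vs 6: take 5 from left. Merged: [3, 3, 5]
Compare 13 vs 6: take 6 from right. Merged: [3, 3, 5, 6]
Compare 13 vs 10: take 10 from right. Merged: [3, 3, 5, 6, 10]
Append remaining from left: [13]. Merged: [3, 3, 5, 6, 10, 13]

Final merged array: [3, 3, 5, 6, 10, 13]
Total comparisons: 5

The merged array is [3, 3, 5, 6, 10, 13], requiring 5 comparisons. The merge step runs in O(n) time where n is the total number of elements.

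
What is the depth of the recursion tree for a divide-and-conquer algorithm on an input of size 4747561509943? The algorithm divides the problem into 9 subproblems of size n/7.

For divide and conquer with division factor 7:

Problem sizes at each level:
Level 0: 4747561509943
Level 1: 678223072849
Level 2: 96889010407
Level 3: 13841287201
Level 4: 1977326743
Level 5: 282475249
Level 6: 40353607
Level 7: 5764801
Level 8: 823543
Level 9: 117649
Level 10: 16807
Level 11: 2401
Level 12: 343
Level 13: 49
Level 14: 7
Level 15: 1

The root is level 0 and the size-1 base case is level 15 (the tree spans levels 0 through 15, i.e. 16 levels counting the root), so the depth is the number of divisions: log_7(4747561509943) = 15

The recursion tree depth is log_7(4747561509943) = 15. At each level, the problem size is divided by 7, so it takes 15 divisions to reduce to a base case of size 1. The algorithm makes 9 recursive calls at each level.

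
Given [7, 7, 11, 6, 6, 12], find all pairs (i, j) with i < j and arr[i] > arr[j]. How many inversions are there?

Finding inversions in [7, 7, 11, 6, 6, 12]:

(0, 3): arr[0]=7 > arr[3]=6
(0, 4): arr[0]=7 > arr[4]=6
(1, 3): arr[1]=7 > arr[3]=6
(1, 4): arr[1]=7 > arr[4]=6
(2, 3): arr[2]=11 > arr[3]=6
(2, 4): arr[2]=11 > arr[4]=6

Total inversions: 6

The array has 6 inversion(s): (0,3), (0,4), (1,3), (1,4), (2,3), (2,4). Each pair (i,j) satisfies i < j and arr[i] > arr[j].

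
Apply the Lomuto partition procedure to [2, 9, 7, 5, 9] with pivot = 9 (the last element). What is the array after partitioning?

Lomuto partition with pivot = 9:

Initial array: [2, 9, 7, 5, 9]

arr[0]=2 <= 9: swap with position 0, array becomes [2, 9, 7, 5, 9]
arr[1]=9 <= 9: swap with position 1, array becomes [2, 9, 7, 5, 9]
arr[2]=7 <= 9: swap with position 2, array becomes [2, 9, 7, 5, 9]
arr[3]=5 <= 9: swap with position 3, array becomes [2, 9, 7, 5, 9]

Place pivot at position 4: [2, 9, 7, 5, 9]
Pivot position: 4

After partitioning with pivot 9, the array becomes [2, 9, 7, 5, 9]. The pivot is placed at index 4. All elements to the left of the pivot are <= 9, and all elements to the right are > 9.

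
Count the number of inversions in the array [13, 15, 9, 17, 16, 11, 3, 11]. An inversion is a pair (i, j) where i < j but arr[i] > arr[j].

Finding inversions in [13, 15, 9, 17, 16, 11, 3, 11]:

(0, 2): arr[0]=13 > arr[2]=9
(0, 5): arr[0]=13 > arr[5]=11
(0, 6): arr[0]=13 > arr[6]=3
(0, 7): arr[0]=13 > arr[7]=11
(1, 2): arr[1]=15 > arr[2]=9
(1, 5): arr[1]=15 > arr[5]=11
(1, 6): arr[1]=15 > arr[6]=3
(1, 7): arr[1]=15 > arr[7]=11
(2, 6): arr[2]=9 > arr[6]=3
(3, 4): arr[3]=17 > arr[4]=16
(3, 5): arr[3]=17 > arr[5]=11
(3, 6): arr[3]=17 > arr[6]=3
(3, 7): arr[3]=17 > arr[7]=11
(4, 5): arr[4]=16 > arr[5]=11
(4, 6): arr[4]=16 > arr[6]=3
(4, 7): arr[4]=16 > arr[7]=11
(5, 6): arr[5]=11 > arr[6]=3

Total inversions: 17

The array has 17 inversion(s): (0,2), (0,5), (0,6), (0,7), (1,2), (1,5), (1,6), (1,7), (2,6), (3,4), (3,5), (3,6), (3,7), (4,5), (4,6), (4,7), (5,6). Each pair (i,j) satisfies i < j and arr[i] > arr[j].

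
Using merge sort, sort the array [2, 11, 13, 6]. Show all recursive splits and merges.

Merge sort trace:

Split: [2, 11, 13, 6] -> [2, 11] and [13, 6]
  Split: [2, 11] -> [2] and [11]
  Merge: [2] + [11] -> [2, 11]
  Split: [13, 6] -> [13] and [6]
  Merge: [13] + [6] -> [6, 13]
Merge: [2, 11] + [6, 13] -> [2, 6, 11, 13]

Final sorted array: [2, 6, 11, 13]

The merge sort proceeds by recursively splitting the array and merging sorted halves.
After all merges, the sorted array is [2, 6, 11, 13].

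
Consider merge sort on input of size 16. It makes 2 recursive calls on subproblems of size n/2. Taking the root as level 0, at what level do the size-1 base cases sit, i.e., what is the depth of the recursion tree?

For divide and conquer with division factor 2:

Problem sizes at each level:
Level 0: 16
Level 1: 8
Level 2: 4
Level 3: 2
Level 4: 1

The root is level 0 and the size-1 base case is level 4 (the tree spans levels 0 through 4, i.e. 5 levels counting the root), so the depth is the number of divisions: log_2(16) = 4

The recursion tree depth is log_2(16) = 4. At each level, the problem size is divided by 2, so it takes 4 divisions to reduce to a base case of size 1. The algorithm makes 2 recursive calls at each level.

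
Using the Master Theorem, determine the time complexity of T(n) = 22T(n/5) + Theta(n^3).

Master Theorem for T(n) = 22T(n/5) + O(n^3):

a = 22, b = 5, c = 3
log_b(a) = log_5(22) = 1.9206

Case 3: c = 3 > log_5(22) = 1.9206
T(n) = O(n^3) = O(n^3)

For T(n) = 22T(n/5) + O(n^3): log_5(22) = 1.9206. This is Case 3 of the Master Theorem (c > log_b(a), work dominated by root), giving O(n^3).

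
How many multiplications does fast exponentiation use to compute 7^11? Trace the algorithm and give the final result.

Computing 7^11 by squaring (build up from 7^1; each line after the first costs one multiplication):

7^1 = 7
7^2 = (7^1)^2 = 7^2 = 49
7^4 = (7^2)^2 = 49^2 = 2401
7^5 = 7 * 7^4 = 7 * 2401 = 16807
7^10 = (7^5)^2 = 16807^2 = 282475249
7^11 = 7 * 7^10 = 7 * 282475249 = 1977326743

Result: 1977326743
Multiplications needed: 5 (5 lines after 7^1)

7^11 = 1977326743. Using exponentiation by squaring, this requires 5 multiplications. The key idea: if the exponent is even, square the half-power; if odd, multiply by the base once.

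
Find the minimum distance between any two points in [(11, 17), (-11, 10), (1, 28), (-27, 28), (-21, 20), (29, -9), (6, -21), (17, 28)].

Computing all pairwise distances among 8 points:

d((11, 17), (-11, 10)) = 23.0868
d((11, 17), (1, 28)) = 14.8661
d((11, 17), (-27, 28)) = 39.5601
d((11, 17), (-21, 20)) = 32.1403
d((11, 17), (29, -9)) = 31.6228
d((11, 17), (6, -21)) = 38.3275
d((11, 17), (17, 28)) = 12.53
d((-11, 10), (1, 28)) = 21.6333
d((-11, 10), (-27, 28)) = 24.0832
d((-11, 10), (-21, 20)) = 14.1421
d((-11, 10), (29, -9)) = 44.2832
d((-11, 10), (6, -21)) = 35.3553
d((-11, 10), (17, 28)) = 33.2866
d((1, 28), (-27, 28)) = 28.0
d((1, 28), (-21, 20)) = 23.4094
d((1, 28), (29, -9)) = 46.4004
d((1, 28), (6, -21)) = 49.2544
d((1, 28), (17, 28)) = 16.0
d((-27, 28), (-21, 20)) = 10.0 <-- minimum
d((-27, 28), (29, -9)) = 67.1193
d((-27, 28), (6, -21)) = 59.0762
d((-27, 28), (17, 28)) = 44.0
d((-21, 20), (29, -9)) = 57.8014
d((-21, 20), (6, -21)) = 49.0918
d((-21, 20), (17, 28)) = 38.833
d((29, -9), (6, -21)) = 25.9422
d((29, -9), (17, 28)) = 38.8973
d((6, -21), (17, 28)) = 50.2195

Closest pair: (-27, 28) and (-21, 20) with distance 10.0

The closest pair is (-27, 28) and (-21, 20) with Euclidean distance 10.0. For 8 points, brute-force pairwise comparison is shown above. For large n, the divide-and-conquer algorithm (sort by x, recurse on halves, check the dividing strip) achieves O(n log n).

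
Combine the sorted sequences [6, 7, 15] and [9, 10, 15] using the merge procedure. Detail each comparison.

Merging process:

Compare 6 vs 9: take 6 from left. Merged: [6]
Compare 7 vs 9: take 7 from left. Merged: [6, 7]
Compare 15 vs 9: take 9 from right. Merged: [6, 7, 9]
Compare 15 vs 10: take 10 from right. Merged: [6, 7, 9, 10]
Compare 15 vs 15: take 15 from left. Merged: [6, 7, 9, 10, 15]
Append remaining from right: [15]. Merged: [6, 7, 9, 10, 15, 15]

Final merged array: [6, 7, 9, 10, 15, 15]
Total comparisons: 5

The merged array is [6, 7, 9, 10, 15, 15], requiring 5 comparisons. The merge step runs in O(n) time where n is the total number of elements.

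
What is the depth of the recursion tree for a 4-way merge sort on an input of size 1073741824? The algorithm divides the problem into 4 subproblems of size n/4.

For divide and conquer with division factor 4:

Problem sizes at each level:
Level 0: 1073741824
Level 1: 268435456
Level 2: 67108864
Level 3: 16777216
Level 4: 4194304
Level 5: 1048576
Level 6: 262144
Level 7: 65536
Level 8: 16384
Level 9: 4096
Level 10: 1024
Level 11: 256
Level 12: 64
Level 13: 16
Level 14: 4
Level 15: 1

The root is level 0 and the size-1 base case is level 15 (the tree spans levels 0 through 15, i.e. 16 levels counting the root), so the depth is the number of divisions: log_4(1073741824) = 15

The recursion tree depth is log_4(1073741824) = 15. At each level, the problem size is divided by 4, so it takes 15 divisions to reduce to a base case of size 1. The algorithm makes 4 recursive calls at each level.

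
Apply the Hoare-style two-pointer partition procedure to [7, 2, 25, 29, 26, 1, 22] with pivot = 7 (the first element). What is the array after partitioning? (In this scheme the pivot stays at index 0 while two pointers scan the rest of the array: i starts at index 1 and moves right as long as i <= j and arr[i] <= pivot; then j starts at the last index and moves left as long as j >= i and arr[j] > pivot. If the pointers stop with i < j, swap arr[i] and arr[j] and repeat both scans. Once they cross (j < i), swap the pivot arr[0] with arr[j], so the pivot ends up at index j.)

Hoare-style two-pointer partition with pivot = 7:

Initial array: [7, 2, 25, 29, 26, 1, 22]

Pointers start at i = 1, j = 6.
i stops at index 2 (arr[2]=25 > 7), j stops at index 5 (arr[5]=1 <= 7): swap arr[2] and arr[5], array becomes [7, 2, 1, 29, 26, 25, 22]
i ends at 3, j ends at 2: the pointers have crossed (j < i), so scanning stops.

Swap pivot arr[0] with arr[2] to place pivot at position 2: [1, 2, 7, 29, 26, 25, 22]
Pivot position: 2

After partitioning with pivot 7, the array becomes [1, 2, 7, 29, 26, 25, 22]. The pivot is placed at index 2. All elements to the left of the pivot are <= 7, and all elements to the right are > 7.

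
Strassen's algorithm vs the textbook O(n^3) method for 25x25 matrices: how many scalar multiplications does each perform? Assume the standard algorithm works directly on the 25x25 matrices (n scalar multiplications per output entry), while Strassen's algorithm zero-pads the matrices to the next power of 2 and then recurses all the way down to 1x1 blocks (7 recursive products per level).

Matrix multiplication for 25x25 matrices:

Strassen's algorithm requires power-of-2 dimensions. Pad 25x25 to 32x32 (next power of 2).

Standard algorithm: 25^3 = 15625 multiplications
Strassen's algorithm: 7^(log2(32)) = 7^5 = 16807 multiplications
Difference: 15625 - 16807 = -1182 (Strassen uses MORE here due to padding overhead — for small or just-over-power-of-2 n, padding can outweigh the per-level savings)

Standard: 15625 multiplications (25^3). Strassen: 16807 multiplications (7^5, after padding to 32x32). Strassen reduces 8 recursive multiplications to 7 at each level.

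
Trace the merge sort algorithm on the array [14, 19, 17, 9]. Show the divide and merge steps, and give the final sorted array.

Merge sort trace:

Split: [14, 19, 17, 9] -> [14, 19] and [17, 9]
  Split: [14, 19] -> [14] and [19]
  Merge: [14] + [19] -> [14, 19]
  Split: [17, 9] -> [17] and [9]
  Merge: [17] + [9] -> [9, 17]
Merge: [14, 19] + [9, 17] -> [9, 14, 17, 19]

Final sorted array: [9, 14, 17, 19]

The merge sort proceeds by recursively splitting the array and merging sorted halves.
After all merges, the sorted array is [9, 14, 17, 19].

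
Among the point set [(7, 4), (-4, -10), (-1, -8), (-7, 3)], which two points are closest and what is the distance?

Computing all pairwise distances among 4 points:

d((7, 4), (-4, -10)) = 17.8045
d((7, 4), (-1, -8)) = 14.4222
d((7, 4), (-7, 3)) = 14.0357
d((-4, -10), (-1, -8)) = 3.6056 <-- minimum
d((-4, -10), (-7, 3)) = 13.3417
d((-1, -8), (-7, 3)) = 12.53

Closest pair: (-4, -10) and (-1, -8) with distance 3.6056

The closest pair is (-4, -10) and (-1, -8) with Euclidean distance 3.6056. For 4 points, brute-force pairwise comparison is shown above. For large n, the divide-and-conquer algorithm (sort by x, recurse on halves, check the dividing strip) achieves O(n log n).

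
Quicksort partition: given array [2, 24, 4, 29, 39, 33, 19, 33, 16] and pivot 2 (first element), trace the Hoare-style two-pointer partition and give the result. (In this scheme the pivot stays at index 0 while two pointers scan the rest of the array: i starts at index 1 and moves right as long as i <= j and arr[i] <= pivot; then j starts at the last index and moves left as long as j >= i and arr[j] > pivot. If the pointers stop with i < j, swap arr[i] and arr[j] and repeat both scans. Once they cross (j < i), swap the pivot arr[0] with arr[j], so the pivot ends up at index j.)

Hoare-style two-pointer partition with pivot = 2:

Initial array: [2, 24, 4, 29, 39, 33, 19, 33, 16]

Pointers start at i = 1, j = 8.
i ends at 1, j ends at 0: the pointers have crossed (j < i), so scanning stops.

j = 0, so swapping arr[0] with arr[j] leaves the pivot at position 0: [2, 24, 4, 29, 39, 33, 19, 33, 16]
Pivot position: 0

After partitioning with pivot 2, the array becomes [2, 24, 4, 29, 39, 33, 19, 33, 16]. The pivot is placed at index 0. All elements to the left of the pivot are <= 2, and all elements to the right are > 2.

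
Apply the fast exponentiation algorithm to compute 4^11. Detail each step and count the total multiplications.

Computing 4^11 by squaring (build up from 4^1; each line after the first costs one multiplication):

4^1 = 4
4^2 = (4^1)^2 = 4^2 = 16
4^4 = (4^2)^2 = 16^2 = 256
4^5 = 4 * 4^4 = 4 * 256 = 1024
4^10 = (4^5)^2 = 1024^2 = 1048576
4^11 = 4 * 4^10 = 4 * 1048576 = 4194304

Result: 4194304
Multiplications needed: 5 (5 lines after 4^1)

4^11 = 4194304. Using exponentiation by squaring, this requires 5 multiplications. The key idea: if the exponent is even, square the half-power; if odd, multiply by the base once.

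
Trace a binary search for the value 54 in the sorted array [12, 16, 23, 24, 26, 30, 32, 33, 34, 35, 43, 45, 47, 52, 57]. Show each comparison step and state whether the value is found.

Binary search for 54 in [12, 16, 23, 24, 26, 30, 32, 33, 34, 35, 43, 45, 47, 52, 57]:

lo=0, hi=14, mid=7, arr[mid]=33 -> 33 < 54, search right half
lo=8, hi=14, mid=11, arr[mid]=45 -> 45 < 54, search right half
lo=12, hi=14, mid=13, arr[mid]=52 -> 52 < 54, search right half
lo=14, hi=14, mid=14, arr[mid]=57 -> 57 > 54, search left half
lo=14 > hi=13, target 54 not found

Binary search determines that 54 is not in the array after 4 comparisons. The search space was exhausted without finding the target.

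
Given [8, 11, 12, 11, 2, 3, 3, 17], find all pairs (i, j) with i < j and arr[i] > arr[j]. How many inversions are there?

Finding inversions in [8, 11, 12, 11, 2, 3, 3, 17]:

(0, 4): arr[0]=8 > arr[4]=2
(0, 5): arr[0]=8 > arr[5]=3
(0, 6): arr[0]=8 > arr[6]=3
(1, 4): arr[1]=11 > arr[4]=2
(1, 5): arr[1]=11 > arr[5]=3
(1, 6): arr[1]=11 > arr[6]=3
(2, 3): arr[2]=12 > arr[3]=11
(2, 4): arr[2]=12 > arr[4]=2
(2, 5): arr[2]=12 > arr[5]=3
(2, 6): arr[2]=12 > arr[6]=3
(3, 4): arr[3]=11 > arr[4]=2
(3, 5): arr[3]=11 > arr[5]=3
(3, 6): arr[3]=11 > arr[6]=3

Total inversions: 13

The array has 13 inversion(s): (0,4), (0,5), (0,6), (1,4), (1,5), (1,6), (2,3), (2,4), (2,5), (2,6), (3,4), (3,5), (3,6). Each pair (i,j) satisfies i < j and arr[i] > arr[j].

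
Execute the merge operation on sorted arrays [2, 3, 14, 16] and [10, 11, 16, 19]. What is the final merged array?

Merging process:

Compare 2 vs 10: take 2 from left. Merged: [2]
Compare 3 vs 10: take 3 from left. Merged: [2, 3]
Compare 14 vs 10: take 10 from right. Merged: [2, 3, 10]
Compare 14 vs 11: take 11 from right. Merged: [2, 3, 10, 11]
Compare 14 vs 16: take 14 from left. Merged: [2, 3, 10, 11, 14]
Compare 16 vs 16: take 16 from left. Merged: [2, 3, 10, 11, 14, 16]
Append remaining from right: [16, 19]. Merged: [2, 3, 10, 11, 14, 16, 16, 19]

Final merged array: [2, 3, 10, 11, 14, 16, 16, 19]
Total comparisons: 6

The merged array is [2, 3, 10, 11, 14, 16, 16, 19], requiring 6 comparisons. The merge step runs in O(n) time where n is the total number of elements.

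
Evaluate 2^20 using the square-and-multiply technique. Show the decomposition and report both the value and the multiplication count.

Computing 2^20 by squaring (build up from 2^1; each line after the first costs one multiplication):

2^1 = 2
2^2 = (2^1)^2 = 2^2 = 4
2^4 = (2^2)^2 = 4^2 = 16
2^5 = 2 * 2^4 = 2 * 16 = 32
2^10 = (2^5)^2 = 32^2 = 1024
2^20 = (2^10)^2 = 1024^2 = 1048576

Result: 1048576
Multiplications needed: 5 (5 lines after 2^1)

2^20 = 1048576. Using exponentiation by squaring, this requires 5 multiplications. The key idea: if the exponent is even, square the half-power; if odd, multiply by the base once.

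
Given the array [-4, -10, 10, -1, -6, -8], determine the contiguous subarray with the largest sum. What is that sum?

Using Kadane's algorithm on [-4, -10, 10, -1, -6, -8]:

Scanning through the array:
Position 1 (value -10): max_ending_here = -10, max_so_far = -4
Position 2 (value 10): max_ending_here = 10, max_so_far = 10
Position 3 (value -1): max_ending_here = 9, max_so_far = 10
Position 4 (value -6): max_ending_here = 3, max_so_far = 10
Position 5 (value -8): max_ending_here = -5, max_so_far = 10

Maximum subarray: [10]
Maximum sum: 10

The maximum subarray is [10] with sum 10. This subarray runs from index 2 to index 2.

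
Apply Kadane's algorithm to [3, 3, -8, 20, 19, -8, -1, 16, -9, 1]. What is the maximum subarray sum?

Using Kadane's algorithm on [3, 3, -8, 20, 19, -8, -1, 16, -9, 1]:

Scanning through the array:
Position 1 (value 3): max_ending_here = 6, max_so_far = 6
Position 2 (value -8): max_ending_here = -2, max_so_far = 6
Position 3 (value 20): max_ending_here = 20, max_so_far = 20
Position 4 (value 19): max_ending_here = 39, max_so_far = 39
Position 5 (value -8): max_ending_here = 31, max_so_far = 39
Position 6 (value -1): max_ending_here = 30, max_so_far = 39
Position 7 (value 16): max_ending_here = 46, max_so_far = 46
Position 8 (value -9): max_ending_here = 37, max_so_far = 46
Position 9 (value 1): max_ending_here = 38, max_so_far = 46

Maximum subarray: [20, 19, -8, -1, 16]
Maximum sum: 46

The maximum subarray is [20, 19, -8, -1, 16] with sum 46. This subarray runs from index 3 to index 7.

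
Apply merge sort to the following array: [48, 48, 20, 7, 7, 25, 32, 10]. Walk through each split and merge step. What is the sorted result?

Merge sort trace:

Split: [48, 48, 20, 7, 7, 25, 32, 10] -> [48, 48, 20, 7] and [7, 25, 32, 10]
  Split: [48, 48, 20, 7] -> [48, 48] and [20, 7]
    Split: [48, 48] -> [48] and [48]
    Merge: [48] + [48] -> [48, 48]
    Split: [20, 7] -> [20] and [7]
    Merge: [20] + [7] -> [7, 20]
  Merge: [48, 48] + [7, 20] -> [7, 20, 48, 48]
  Split: [7, 25, 32, 10] -> [7, 25] and [32, 10]
    Split: [7, 25] -> [7] and [25]
    Merge: [7] + [25] -> [7, 25]
    Split: [32, 10] -> [32] and [10]
    Merge: [32] + [10] -> [10, 32]
  Merge: [7, 25] + [10, 32] -> [7, 10, 25, 32]
Merge: [7, 20, 48, 48] + [7, 10, 25, 32] -> [7, 7, 10, 20, 25, 32, 48, 48]

Final sorted array: [7, 7, 10, 20, 25, 32, 48, 48]

The merge sort proceeds by recursively splitting the array and merging sorted halves.
After all merges, the sorted array is [7, 7, 10, 20, 25, 32, 48, 48].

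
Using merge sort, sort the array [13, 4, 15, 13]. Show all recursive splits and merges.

Merge sort trace:

Split: [13, 4, 15, 13] -> [13, 4] and [15, 13]
  Split: [13, 4] -> [13] and [4]
  Merge: [13] + [4] -> [4, 13]
  Split: [15, 13] -> [15] and [13]
  Merge: [15] + [13] -> [13, 15]
Merge: [4, 13] + [13, 15] -> [4, 13, 13, 15]

Final sorted array: [4, 13, 13, 15]

The merge sort proceeds by recursively splitting the array and merging sorted halves.
After all merges, the sorted array is [4, 13, 13, 15].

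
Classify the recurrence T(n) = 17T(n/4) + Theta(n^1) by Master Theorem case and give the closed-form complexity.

Master Theorem for T(n) = 17T(n/4) + O(n^1):

a = 17, b = 4, c = 1
log_b(a) = log_4(17) = 2.0437

Case 1: c = 1 < log_4(17) = 2.0437
T(n) = O(n^(log_4 17))

For T(n) = 17T(n/4) + O(n^1): log_4(17) = 2.0437. This is Case 1 of the Master Theorem (c < log_b(a), work dominated by leaves), giving O(n^(log_4 17)).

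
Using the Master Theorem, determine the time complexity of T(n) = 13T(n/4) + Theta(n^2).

Master Theorem for T(n) = 13T(n/4) + O(n^2):

a = 13, b = 4, c = 2
log_b(a) = log_4(13) = 1.8502

Case 3: c = 2 > log_4(13) = 1.8502
T(n) = O(n^2) = O(n^2)

For T(n) = 13T(n/4) + O(n^2): log_4(13) = 1.8502. This is Case 3 of the Master Theorem (c > log_b(a), work dominated by root), giving O(n^2).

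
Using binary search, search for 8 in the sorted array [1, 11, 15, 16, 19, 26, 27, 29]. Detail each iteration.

Binary search for 8 in [1, 11, 15, 16, 19, 26, 27, 29]:

lo=0, hi=7, mid=3, arr[mid]=16 -> 16 > 8, search left half
lo=0, hi=2, mid=1, arr[mid]=11 -> 11 > 8, search left half
lo=0, hi=0, mid=0, arr[mid]=1 -> 1 < 8, search right half
lo=1 > hi=0, target 8 not found

Binary search determines that 8 is not in the array after 3 comparisons. The search space was exhausted without finding the target.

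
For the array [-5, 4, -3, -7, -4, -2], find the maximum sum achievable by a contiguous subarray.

Using Kadane's algorithm on [-5, 4, -3, -7, -4, -2]:

Scanning through the array:
Position 1 (value 4): max_ending_here = 4, max_so_far = 4
Position 2 (value -3): max_ending_here = 1, max_so_far = 4
Position 3 (value -7): max_ending_here = -6, max_so_far = 4
Position 4 (value -4): max_ending_here = -4, max_so_far = 4
Position 5 (value -2): max_ending_here = -2, max_so_far = 4

Maximum subarray: [4]
Maximum sum: 4

The maximum subarray is [4] with sum 4. This subarray runs from index 1 to index 1.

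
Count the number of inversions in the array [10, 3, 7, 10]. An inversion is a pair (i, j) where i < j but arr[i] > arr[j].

Finding inversions in [10, 3, 7, 10]:

(0, 1): arr[0]=10 > arr[1]=3
(0, 2): arr[0]=10 > arr[2]=7

Total inversions: 2

The array has 2 inversion(s): (0,1), (0,2). Each pair (i,j) satisfies i < j and arr[i] > arr[j].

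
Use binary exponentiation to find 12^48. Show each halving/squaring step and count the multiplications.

Computing 12^48 by squaring (build up from 12^1; each line after the first costs one multiplication):

12^1 = 12
12^2 = (12^1)^2 = 12^2 = 144
12^3 = 12 * 12^2 = 12 * 144 = 1728
12^6 = (12^3)^2 = 1728^2 = 2985984
12^12 = (12^6)^2 = 2985984^2 = 8916100448256
12^24 = (12^12)^2 = 8916100448256^2 = 79496847203390844133441536
12^48 = (12^24)^2 = 79496847203390844133441536^2 = 6319748715279270675921934218987893281199411530039296

Result: 6319748715279270675921934218987893281199411530039296
Multiplications needed: 6 (6 lines after 12^1)

12^48 = 6319748715279270675921934218987893281199411530039296. Using exponentiation by squaring, this requires 6 multiplications. The key idea: if the exponent is even, square the half-power; if odd, multiply by the base once.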